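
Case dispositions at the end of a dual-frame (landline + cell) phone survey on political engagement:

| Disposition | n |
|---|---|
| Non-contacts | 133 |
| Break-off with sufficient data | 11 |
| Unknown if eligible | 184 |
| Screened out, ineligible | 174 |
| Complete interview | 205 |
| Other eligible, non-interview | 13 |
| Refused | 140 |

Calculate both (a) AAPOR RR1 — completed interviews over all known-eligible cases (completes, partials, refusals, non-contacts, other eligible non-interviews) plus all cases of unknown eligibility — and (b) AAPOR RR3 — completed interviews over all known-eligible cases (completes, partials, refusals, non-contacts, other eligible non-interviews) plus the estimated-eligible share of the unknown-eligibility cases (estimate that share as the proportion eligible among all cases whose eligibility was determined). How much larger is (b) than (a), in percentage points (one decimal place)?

Numerator = 205
Denominator = 205 + 11 + 140 + 133 + 13 + 184 = 686
RR1 = 205 / 686 = 0.2988
Determined eligible = 205 + 11 + 140 + 133 + 13 = 502
e = 502 / (502 + 174) = 502 / 676 = 0.7426
e × U = 0.7426 × 184 = 136.64
Denominator = 502 + 136.64 = 638.64
RR3 = 205 / 638.64 = 0.3210
Difference = 32.10 − 29.88 = 2.22 percentage points

2.2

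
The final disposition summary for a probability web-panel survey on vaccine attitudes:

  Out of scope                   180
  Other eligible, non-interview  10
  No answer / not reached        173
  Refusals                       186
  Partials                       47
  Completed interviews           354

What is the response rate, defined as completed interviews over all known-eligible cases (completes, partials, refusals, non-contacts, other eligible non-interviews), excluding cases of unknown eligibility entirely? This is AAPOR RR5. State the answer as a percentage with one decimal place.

46.0%

Top = 354
Denominator = 354 + 47 + 186 + 173 + 10 = 770
RR5 = 354 / 770 = 0.4597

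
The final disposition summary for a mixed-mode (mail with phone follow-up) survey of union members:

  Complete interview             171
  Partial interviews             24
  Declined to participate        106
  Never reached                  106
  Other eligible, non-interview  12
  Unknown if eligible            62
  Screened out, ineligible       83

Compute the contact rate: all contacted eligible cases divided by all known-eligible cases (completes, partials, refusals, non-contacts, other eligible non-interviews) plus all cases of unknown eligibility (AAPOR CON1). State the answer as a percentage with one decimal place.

65.1%

Num: 171 + 24 + 106 + 12 = 313
Base: 171 + 24 + 106 + 106 + 12 + 62 = 481
CON1 = 313 / 481 = 0.6507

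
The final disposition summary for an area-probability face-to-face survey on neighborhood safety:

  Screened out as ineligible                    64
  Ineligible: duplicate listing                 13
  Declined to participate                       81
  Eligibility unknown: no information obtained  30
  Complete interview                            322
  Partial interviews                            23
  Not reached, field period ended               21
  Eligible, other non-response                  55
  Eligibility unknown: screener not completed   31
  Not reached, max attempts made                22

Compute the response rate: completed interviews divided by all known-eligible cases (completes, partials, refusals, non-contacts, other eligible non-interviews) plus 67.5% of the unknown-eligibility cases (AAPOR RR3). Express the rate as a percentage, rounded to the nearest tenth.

Non-contacts = 21 + 22 = 43
Unknown eligibility = 31 + 30 = 61
Out of scope = 64 + 13 = 77
Numerator = 322
Known eligible = 322 + 23 + 81 + 43 + 55 = 524
e × U = 0.6750 × 61 = 41.18
Denominator = 524 + 41.18 = 565.18
RR3 = 322 / 565.18 = 0.5697

57.0%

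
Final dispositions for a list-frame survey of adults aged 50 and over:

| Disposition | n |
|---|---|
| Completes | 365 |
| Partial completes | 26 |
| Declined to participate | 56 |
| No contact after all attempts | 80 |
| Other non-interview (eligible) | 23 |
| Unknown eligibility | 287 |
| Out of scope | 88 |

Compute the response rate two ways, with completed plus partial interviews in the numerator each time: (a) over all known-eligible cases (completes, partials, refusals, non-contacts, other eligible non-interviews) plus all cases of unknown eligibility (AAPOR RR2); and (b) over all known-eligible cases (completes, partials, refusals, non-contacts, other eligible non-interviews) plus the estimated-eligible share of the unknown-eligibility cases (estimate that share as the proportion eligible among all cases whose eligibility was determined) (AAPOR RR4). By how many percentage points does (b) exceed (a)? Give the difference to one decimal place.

Top → 365 + 26 = 391
Denom → 365 + 26 + 56 + 80 + 23 + 287 = 837
RR2 = 391 / 837 = 0.4671
Known eligible → 365 + 26 + 56 + 80 + 23 = 550
e = 550 / (550 + 88) = 550 / 638 = 0.8621
e × U → 0.8621 × 287 = 247.42
Denom → 550 + 247.42 = 797.42
RR4 = 391 / 797.42 = 0.4903
Difference = 49.03 − 46.71 = 2.32 percentage points

2.3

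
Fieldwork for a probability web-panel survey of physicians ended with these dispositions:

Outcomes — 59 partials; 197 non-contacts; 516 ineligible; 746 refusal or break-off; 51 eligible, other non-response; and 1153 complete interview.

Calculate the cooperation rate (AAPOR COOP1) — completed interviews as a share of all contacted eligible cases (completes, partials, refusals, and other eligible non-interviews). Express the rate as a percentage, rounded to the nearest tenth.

Numerator = 1153
Base = 1153 + 59 + 746 + 51 = 2009
COOP1 = 1153 / 2009 = 0.5739

57.4%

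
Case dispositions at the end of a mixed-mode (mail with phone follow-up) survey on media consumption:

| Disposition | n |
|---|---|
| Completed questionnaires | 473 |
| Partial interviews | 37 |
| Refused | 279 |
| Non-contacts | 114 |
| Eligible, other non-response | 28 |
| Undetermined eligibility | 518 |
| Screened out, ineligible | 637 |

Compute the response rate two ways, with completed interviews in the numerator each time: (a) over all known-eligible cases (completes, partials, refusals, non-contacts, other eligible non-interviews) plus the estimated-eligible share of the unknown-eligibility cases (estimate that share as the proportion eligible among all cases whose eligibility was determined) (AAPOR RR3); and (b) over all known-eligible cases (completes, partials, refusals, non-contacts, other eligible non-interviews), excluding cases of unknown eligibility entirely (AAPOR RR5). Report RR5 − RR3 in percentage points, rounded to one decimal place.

Numerator = 473
Determined eligible = 473 + 37 + 279 + 114 + 28 = 931
e = 931 / (931 + 637) = 931 / 1568 = 0.5938
Eligible share of unknowns = 0.5938 × 518 = 307.59
Denominator = 931 + 307.59 = 1238.59
RR3 = 473 / 1238.59 = 0.3819
Denominator = 473 + 37 + 279 + 114 + 28 = 931
RR5 = 473 / 931 = 0.5081
Difference = 50.81 − 38.19 = 12.62 percentage points

12.6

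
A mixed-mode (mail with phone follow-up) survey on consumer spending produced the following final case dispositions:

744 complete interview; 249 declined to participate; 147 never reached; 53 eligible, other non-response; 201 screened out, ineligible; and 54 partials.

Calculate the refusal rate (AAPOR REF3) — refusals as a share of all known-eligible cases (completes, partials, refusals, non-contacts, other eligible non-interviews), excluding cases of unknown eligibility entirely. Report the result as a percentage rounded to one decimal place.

Top: 249
Base: 744 + 54 + 249 + 147 + 53 = 1247
REF3 = 249 / 1247 = 0.1997

20.0%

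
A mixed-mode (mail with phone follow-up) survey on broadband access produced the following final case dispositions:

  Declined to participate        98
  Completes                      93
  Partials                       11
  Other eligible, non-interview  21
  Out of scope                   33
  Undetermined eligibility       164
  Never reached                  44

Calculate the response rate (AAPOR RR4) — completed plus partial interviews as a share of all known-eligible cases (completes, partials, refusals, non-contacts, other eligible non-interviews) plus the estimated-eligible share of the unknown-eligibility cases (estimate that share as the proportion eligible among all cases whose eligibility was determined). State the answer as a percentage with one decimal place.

Num: 93 + 11 = 104
Known eligible: 93 + 11 + 98 + 44 + 21 = 267
e = 267 / (267 + 33) = 267 / 300 = 0.8900
Estimated eligible among unknowns: 0.8900 × 164 = 145.96
Denominator: 267 + 145.96 = 412.96
RR4 = 104 / 412.96 = 0.2518

25.2%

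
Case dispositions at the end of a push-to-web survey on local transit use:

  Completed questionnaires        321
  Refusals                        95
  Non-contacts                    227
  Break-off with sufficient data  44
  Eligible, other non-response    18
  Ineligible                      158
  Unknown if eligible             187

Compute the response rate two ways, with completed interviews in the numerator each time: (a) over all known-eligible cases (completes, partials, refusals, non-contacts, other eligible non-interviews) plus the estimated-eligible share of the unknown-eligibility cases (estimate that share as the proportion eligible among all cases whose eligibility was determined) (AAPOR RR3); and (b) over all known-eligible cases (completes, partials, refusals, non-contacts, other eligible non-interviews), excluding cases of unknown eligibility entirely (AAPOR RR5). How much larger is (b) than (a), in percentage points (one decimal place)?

Num: 321
Eligible (known): 321 + 44 + 95 + 227 + 18 = 705
e = 705 / (705 + 158) = 705 / 863 = 0.8169
e × U: 0.8169 × 187 = 152.76
Denominator: 705 + 152.76 = 857.76
RR3 = 321 / 857.76 = 0.3742
Denominator: 321 + 44 + 95 + 227 + 18 = 705
RR5 = 321 / 705 = 0.4553
Difference = 45.53 − 37.42 = 8.11 percentage points

8.1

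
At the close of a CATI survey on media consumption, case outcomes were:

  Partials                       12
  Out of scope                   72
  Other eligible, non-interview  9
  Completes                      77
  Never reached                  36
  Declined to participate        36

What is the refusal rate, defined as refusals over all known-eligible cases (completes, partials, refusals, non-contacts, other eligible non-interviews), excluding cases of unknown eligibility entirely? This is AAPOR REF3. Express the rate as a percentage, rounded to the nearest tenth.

Numerator → 36
Denom → 77 + 12 + 36 + 36 + 9 = 170
REF3 = 36 / 170 = 0.2118

21.2%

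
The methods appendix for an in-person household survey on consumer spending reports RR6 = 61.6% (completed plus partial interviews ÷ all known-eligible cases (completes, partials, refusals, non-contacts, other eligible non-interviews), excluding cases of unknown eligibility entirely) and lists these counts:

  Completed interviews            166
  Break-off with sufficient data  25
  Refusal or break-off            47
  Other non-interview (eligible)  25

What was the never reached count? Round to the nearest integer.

Num = 166 + 25 = 191
RR6 = 191 / D = 0.616
D = 191 / 0.616 = 310.1
Rest of base = 263
never reached = 310.1 − 263 ≈ 47

47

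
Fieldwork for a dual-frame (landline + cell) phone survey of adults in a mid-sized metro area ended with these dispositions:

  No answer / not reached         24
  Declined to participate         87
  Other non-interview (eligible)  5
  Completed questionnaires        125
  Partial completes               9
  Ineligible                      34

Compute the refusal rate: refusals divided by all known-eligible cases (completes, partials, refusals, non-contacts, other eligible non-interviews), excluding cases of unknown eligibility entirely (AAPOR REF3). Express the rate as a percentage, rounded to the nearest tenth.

Num: 87
Denominator: 125 + 9 + 87 + 24 + 5 = 250
REF3 = 87 / 250 = 0.3480

34.8%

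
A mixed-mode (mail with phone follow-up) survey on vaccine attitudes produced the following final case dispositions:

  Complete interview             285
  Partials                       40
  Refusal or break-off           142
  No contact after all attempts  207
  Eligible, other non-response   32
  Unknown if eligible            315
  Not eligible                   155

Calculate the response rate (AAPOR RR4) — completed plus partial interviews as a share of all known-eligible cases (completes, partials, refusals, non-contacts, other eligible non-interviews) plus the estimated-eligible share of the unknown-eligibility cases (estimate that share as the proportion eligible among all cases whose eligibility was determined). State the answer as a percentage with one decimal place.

Top → 285 + 40 = 325
Determined eligible → 285 + 40 + 142 + 207 + 32 = 706
e = 706 / (706 + 155) = 706 / 861 = 0.8200
Estimated eligible among unknowns → 0.8200 × 315 = 258.30
Base → 706 + 258.30 = 964.30
RR4 = 325 / 964.30 = 0.3370

33.7%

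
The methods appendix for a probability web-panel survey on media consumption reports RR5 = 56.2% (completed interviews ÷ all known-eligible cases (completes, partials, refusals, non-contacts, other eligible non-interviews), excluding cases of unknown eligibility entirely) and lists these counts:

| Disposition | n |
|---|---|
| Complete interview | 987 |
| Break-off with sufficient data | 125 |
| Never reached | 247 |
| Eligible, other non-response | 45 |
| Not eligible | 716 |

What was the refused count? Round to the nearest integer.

RR5 = 987 / D = 0.562
D = 987 / 0.562 = 1756.2
Rest of base = 1404
refused = 1756.2 − 1404 ≈ 352

352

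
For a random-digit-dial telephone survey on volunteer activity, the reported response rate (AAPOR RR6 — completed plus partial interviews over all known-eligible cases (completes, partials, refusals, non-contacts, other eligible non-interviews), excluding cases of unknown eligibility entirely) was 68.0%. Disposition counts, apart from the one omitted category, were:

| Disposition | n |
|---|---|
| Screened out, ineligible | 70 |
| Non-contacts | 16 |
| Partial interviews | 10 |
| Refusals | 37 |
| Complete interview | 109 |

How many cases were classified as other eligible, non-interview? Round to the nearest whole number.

3

Num = 109 + 10 = 119
RR6 = 119 / D = 0.680
D = 119 / 0.680 = 175.0
Other denominator terms total 172
other eligible, non-interview = 175.0 − 172 ≈ 3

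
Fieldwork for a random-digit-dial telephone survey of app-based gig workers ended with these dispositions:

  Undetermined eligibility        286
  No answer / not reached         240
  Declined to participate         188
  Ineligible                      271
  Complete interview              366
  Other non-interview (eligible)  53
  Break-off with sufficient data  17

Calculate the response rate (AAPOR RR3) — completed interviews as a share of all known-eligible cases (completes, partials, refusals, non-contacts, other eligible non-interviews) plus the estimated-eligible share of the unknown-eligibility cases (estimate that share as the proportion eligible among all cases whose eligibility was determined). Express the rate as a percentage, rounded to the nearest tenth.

33.8%

Numerator: 366
Known eligible: 366 + 17 + 188 + 240 + 53 = 864
e = 864 / (864 + 271) = 864 / 1135 = 0.7612
Estimated eligible among unknowns: 0.7612 × 286 = 217.70
Denom: 864 + 217.70 = 1081.70
RR3 = 366 / 1081.70 = 0.3384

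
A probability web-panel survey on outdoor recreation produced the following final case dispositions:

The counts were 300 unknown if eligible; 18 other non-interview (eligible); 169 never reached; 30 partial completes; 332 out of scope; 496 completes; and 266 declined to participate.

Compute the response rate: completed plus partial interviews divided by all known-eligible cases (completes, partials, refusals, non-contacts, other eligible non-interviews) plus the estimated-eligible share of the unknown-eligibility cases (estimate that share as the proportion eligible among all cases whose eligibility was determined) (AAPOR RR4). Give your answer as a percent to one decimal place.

Numerator: 496 + 30 = 526
Eligible (known): 496 + 30 + 266 + 169 + 18 = 979
e = 979 / (979 + 332) = 979 / 1311 = 0.7468
e × U: 0.7468 × 300 = 224.04
Denominator: 979 + 224.04 = 1203.04
RR4 = 526 / 1203.04 = 0.4372

43.7%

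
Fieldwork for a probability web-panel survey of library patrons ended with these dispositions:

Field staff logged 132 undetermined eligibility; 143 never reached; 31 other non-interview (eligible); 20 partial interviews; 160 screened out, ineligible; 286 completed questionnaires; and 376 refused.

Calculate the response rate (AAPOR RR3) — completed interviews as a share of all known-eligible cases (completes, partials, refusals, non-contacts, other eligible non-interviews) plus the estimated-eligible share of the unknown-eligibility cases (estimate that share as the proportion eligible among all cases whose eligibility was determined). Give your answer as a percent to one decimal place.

29.6%

Top = 286
Determined eligible = 286 + 20 + 376 + 143 + 31 = 856
e = 856 / (856 + 160) = 856 / 1016 = 0.8425
e × U = 0.8425 × 132 = 111.21
Denominator = 856 + 111.21 = 967.21
RR3 = 286 / 967.21 = 0.2957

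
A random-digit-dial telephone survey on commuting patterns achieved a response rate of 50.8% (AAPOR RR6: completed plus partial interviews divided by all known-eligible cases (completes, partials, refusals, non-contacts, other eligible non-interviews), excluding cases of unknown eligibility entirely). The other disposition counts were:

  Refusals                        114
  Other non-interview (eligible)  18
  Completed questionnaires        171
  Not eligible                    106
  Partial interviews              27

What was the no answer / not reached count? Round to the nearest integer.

60

Numerator: 171 + 27 = 198
RR6 = 198 / D = 0.508
D = 198 / 0.508 = 389.8
Remaining denominator categories sum to 330
no answer / not reached = 389.8 − 330 ≈ 60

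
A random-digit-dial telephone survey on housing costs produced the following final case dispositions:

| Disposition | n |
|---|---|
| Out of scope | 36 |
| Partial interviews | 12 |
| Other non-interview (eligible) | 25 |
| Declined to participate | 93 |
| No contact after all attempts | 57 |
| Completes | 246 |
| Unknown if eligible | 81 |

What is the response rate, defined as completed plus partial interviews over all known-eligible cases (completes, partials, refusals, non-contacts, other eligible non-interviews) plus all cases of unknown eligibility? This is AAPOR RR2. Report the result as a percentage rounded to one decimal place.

Num: 246 + 12 = 258
Denominator: 246 + 12 + 93 + 57 + 25 + 81 = 514
RR2 = 258 / 514 = 0.5019

50.2%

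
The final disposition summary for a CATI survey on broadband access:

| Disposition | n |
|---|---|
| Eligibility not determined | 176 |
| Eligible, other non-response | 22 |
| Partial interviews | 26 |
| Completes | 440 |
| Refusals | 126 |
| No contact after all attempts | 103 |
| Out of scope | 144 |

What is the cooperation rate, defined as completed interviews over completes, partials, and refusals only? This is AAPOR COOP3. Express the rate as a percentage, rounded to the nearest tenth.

Top → 440
Denom → 440 + 26 + 126 = 592
COOP3 = 440 / 592 = 0.7432

74.3%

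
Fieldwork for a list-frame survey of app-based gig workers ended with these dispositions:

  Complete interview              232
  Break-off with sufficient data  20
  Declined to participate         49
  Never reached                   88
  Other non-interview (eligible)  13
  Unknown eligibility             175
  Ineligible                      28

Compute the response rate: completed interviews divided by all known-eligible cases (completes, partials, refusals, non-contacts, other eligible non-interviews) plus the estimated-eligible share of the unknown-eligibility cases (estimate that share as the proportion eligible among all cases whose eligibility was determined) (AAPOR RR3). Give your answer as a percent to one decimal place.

Numerator → 232
Eligible (known) → 232 + 20 + 49 + 88 + 13 = 402
e = 402 / (402 + 28) = 402 / 430 = 0.9349
e × U → 0.9349 × 175 = 163.61
Base → 402 + 163.61 = 565.61
RR3 = 232 / 565.61 = 0.4102

41.0%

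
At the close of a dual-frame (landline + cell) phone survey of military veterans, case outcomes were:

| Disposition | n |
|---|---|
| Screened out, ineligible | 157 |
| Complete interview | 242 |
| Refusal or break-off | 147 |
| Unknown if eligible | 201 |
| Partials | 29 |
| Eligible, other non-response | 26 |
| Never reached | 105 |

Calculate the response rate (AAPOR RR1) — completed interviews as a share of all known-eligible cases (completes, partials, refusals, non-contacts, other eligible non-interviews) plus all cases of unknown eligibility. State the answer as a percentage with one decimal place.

32.3%

Numerator: 242
Base: 242 + 29 + 147 + 105 + 26 + 201 = 750
RR1 = 242 / 750 = 0.3227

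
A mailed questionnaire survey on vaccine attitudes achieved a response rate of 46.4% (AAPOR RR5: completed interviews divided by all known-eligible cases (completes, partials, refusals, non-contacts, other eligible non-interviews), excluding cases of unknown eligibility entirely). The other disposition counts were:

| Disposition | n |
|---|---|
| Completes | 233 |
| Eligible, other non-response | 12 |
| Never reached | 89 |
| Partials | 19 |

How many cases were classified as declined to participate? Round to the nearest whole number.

149

RR5 = 233 / D = 0.464
D = 233 / 0.464 = 502.2
Remaining denominator categories sum to 353
declined to participate = 502.2 − 353 ≈ 149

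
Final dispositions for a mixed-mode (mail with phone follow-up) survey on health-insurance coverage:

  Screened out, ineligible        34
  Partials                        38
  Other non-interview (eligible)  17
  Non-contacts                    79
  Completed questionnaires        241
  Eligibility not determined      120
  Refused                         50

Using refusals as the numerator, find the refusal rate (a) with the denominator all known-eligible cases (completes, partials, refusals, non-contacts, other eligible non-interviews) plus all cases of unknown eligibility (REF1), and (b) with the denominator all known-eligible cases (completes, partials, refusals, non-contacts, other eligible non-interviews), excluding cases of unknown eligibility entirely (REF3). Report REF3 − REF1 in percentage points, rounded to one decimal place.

2.6

Top = 50
Denominator = 241 + 38 + 50 + 79 + 17 + 120 = 545
REF1 = 50 / 545 = 0.0917
Denominator = 241 + 38 + 50 + 79 + 17 = 425
REF3 = 50 / 425 = 0.1176
Difference = 11.76 − 9.17 = 2.59 percentage points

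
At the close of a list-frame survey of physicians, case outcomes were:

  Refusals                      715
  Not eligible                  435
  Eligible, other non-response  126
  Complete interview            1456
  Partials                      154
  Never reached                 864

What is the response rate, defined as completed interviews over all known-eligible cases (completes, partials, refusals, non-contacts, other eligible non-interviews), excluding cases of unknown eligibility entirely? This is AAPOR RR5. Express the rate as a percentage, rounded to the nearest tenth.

Numerator: 1456
Base: 1456 + 154 + 715 + 864 + 126 = 3315
RR5 = 1456 / 3315 = 0.4392

43.9%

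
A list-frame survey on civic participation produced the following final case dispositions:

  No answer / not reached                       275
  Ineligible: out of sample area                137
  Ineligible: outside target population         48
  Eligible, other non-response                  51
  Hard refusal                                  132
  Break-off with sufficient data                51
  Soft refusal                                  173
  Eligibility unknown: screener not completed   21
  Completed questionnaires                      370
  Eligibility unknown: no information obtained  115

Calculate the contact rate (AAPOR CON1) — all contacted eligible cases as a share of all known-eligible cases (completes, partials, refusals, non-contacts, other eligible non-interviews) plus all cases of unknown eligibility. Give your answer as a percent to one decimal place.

65.4%

Refusal or break-off = 132 + 173 = 305
Undetermined eligibility = 21 + 115 = 136
Out of scope = 48 + 137 = 185
Numerator = 370 + 51 + 305 + 51 = 777
Base = 370 + 51 + 305 + 275 + 51 + 136 = 1188
CON1 = 777 / 1188 = 0.6540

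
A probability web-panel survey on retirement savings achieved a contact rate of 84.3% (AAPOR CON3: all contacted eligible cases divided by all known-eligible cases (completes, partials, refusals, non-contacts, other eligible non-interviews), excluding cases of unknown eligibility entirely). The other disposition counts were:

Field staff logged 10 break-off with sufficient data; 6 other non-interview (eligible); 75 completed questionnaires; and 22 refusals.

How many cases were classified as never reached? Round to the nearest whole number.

21

Top: 75 + 10 + 22 + 6 = 113
CON3 = 113 / D = 0.843
D = 113 / 0.843 = 134.0
Other denominator terms total 113
never reached = 134.0 − 113 ≈ 21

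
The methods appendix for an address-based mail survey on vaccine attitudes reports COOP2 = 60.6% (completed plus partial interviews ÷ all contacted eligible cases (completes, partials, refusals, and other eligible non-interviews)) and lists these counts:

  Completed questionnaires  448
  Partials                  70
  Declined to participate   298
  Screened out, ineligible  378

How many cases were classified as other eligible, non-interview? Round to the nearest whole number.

Numerator → 448 + 70 = 518
COOP2 = 518 / D = 0.606
D = 518 / 0.606 = 854.8
Other denominator terms total 816
other eligible, non-interview = 854.8 − 816 ≈ 39

39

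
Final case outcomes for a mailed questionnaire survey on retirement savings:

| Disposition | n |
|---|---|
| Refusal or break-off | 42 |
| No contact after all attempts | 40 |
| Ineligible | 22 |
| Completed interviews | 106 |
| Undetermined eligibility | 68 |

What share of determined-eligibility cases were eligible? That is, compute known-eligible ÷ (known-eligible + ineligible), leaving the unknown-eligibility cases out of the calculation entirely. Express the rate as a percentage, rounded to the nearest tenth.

89.5%

Determined eligible → 106 + 42 + 40 = 188
e = 188 / (188 + 22) = 188 / 210 = 0.8952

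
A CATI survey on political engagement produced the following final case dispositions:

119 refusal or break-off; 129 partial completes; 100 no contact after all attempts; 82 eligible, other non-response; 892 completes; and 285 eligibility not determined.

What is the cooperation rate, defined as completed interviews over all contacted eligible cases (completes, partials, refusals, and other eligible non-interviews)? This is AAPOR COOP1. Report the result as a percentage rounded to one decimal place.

73.0%

Num: 892
Base: 892 + 129 + 119 + 82 = 1222
COOP1 = 892 / 1222 = 0.7300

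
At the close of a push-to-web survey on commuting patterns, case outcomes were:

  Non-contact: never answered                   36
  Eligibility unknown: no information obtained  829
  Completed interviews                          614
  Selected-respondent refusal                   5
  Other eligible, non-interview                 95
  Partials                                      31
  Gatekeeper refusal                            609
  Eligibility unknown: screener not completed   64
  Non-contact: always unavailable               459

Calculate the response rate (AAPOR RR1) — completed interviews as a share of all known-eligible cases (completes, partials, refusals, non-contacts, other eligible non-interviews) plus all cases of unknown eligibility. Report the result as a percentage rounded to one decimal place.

Refusal or break-off = 609 + 5 = 614
Non-contacts = 36 + 459 = 495
Undetermined eligibility = 64 + 829 = 893
Num = 614
Denom = 614 + 31 + 614 + 495 + 95 + 893 = 2742
RR1 = 614 / 2742 = 0.2239

22.4%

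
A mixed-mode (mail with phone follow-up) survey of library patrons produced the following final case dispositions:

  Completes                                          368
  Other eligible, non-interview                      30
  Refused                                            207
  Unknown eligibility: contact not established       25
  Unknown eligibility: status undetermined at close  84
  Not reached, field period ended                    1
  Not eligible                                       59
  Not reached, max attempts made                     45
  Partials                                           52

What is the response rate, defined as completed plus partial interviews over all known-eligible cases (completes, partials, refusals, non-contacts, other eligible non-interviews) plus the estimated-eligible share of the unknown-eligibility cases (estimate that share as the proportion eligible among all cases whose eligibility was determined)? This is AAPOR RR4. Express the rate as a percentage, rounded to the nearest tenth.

Never reached = 1 + 45 = 46
Unknown eligibility = 25 + 84 = 109
Top: 368 + 52 = 420
Determined eligible: 368 + 52 + 207 + 46 + 30 = 703
e = 703 / (703 + 59) = 703 / 762 = 0.9226
e × U: 0.9226 × 109 = 100.56
Base: 703 + 100.56 = 803.56
RR4 = 420 / 803.56 = 0.5227

52.3%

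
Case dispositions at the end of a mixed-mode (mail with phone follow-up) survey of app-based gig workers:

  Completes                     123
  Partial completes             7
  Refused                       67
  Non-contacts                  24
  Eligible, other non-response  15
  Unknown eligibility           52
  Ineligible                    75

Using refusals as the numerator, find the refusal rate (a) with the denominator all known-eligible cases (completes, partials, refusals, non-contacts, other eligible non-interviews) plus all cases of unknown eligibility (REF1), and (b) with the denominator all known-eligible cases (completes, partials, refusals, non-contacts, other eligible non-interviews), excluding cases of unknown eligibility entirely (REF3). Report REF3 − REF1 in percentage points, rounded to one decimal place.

Top → 67
Denom → 123 + 7 + 67 + 24 + 15 + 52 = 288
REF1 = 67 / 288 = 0.2326
Denom → 123 + 7 + 67 + 24 + 15 = 236
REF3 = 67 / 236 = 0.2839
Difference = 28.39 − 23.26 = 5.13 percentage points

5.1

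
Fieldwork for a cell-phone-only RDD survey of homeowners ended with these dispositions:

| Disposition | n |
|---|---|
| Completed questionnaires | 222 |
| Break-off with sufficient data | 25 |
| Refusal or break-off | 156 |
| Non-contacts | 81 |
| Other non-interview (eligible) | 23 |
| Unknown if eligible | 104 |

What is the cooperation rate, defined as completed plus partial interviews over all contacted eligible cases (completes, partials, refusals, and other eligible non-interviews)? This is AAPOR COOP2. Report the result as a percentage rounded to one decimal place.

58.0%

Top → 222 + 25 = 247
Denom → 222 + 25 + 156 + 23 = 426
COOP2 = 247 / 426 = 0.5798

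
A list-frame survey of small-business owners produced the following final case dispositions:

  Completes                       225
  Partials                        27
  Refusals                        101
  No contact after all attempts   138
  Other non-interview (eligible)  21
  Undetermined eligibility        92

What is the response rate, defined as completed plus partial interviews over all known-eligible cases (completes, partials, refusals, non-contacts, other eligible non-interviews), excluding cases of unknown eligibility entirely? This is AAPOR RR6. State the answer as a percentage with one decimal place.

49.2%

Num → 225 + 27 = 252
Base → 225 + 27 + 101 + 138 + 21 = 512
RR6 = 252 / 512 = 0.4922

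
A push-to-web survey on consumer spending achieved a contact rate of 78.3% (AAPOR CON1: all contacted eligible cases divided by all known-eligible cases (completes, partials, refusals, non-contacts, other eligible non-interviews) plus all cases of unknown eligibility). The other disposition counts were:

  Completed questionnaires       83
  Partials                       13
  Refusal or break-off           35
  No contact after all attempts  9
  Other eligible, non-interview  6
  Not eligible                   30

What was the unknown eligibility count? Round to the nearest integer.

29

Num → 83 + 13 + 35 + 6 = 137
CON1 = 137 / D = 0.783
D = 137 / 0.783 = 175.0
Remaining denominator categories sum to 146
unknown eligibility = 175.0 − 146 ≈ 29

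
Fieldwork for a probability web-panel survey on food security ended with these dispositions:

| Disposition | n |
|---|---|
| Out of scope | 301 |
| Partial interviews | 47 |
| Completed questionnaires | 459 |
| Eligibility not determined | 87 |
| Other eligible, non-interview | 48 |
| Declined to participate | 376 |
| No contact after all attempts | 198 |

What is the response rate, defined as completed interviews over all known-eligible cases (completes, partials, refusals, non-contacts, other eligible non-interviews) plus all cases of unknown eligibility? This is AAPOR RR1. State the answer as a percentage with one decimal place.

Top = 459
Denominator = 459 + 47 + 376 + 198 + 48 + 87 = 1215
RR1 = 459 / 1215 = 0.3778

37.8%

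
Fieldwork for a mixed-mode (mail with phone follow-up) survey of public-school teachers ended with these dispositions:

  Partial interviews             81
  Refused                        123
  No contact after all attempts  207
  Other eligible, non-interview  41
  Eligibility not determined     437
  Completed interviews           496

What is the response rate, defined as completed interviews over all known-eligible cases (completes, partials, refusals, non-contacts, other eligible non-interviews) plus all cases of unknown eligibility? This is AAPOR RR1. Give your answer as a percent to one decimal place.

35.8%

Numerator = 496
Base = 496 + 81 + 123 + 207 + 41 + 437 = 1385
RR1 = 496 / 1385 = 0.3581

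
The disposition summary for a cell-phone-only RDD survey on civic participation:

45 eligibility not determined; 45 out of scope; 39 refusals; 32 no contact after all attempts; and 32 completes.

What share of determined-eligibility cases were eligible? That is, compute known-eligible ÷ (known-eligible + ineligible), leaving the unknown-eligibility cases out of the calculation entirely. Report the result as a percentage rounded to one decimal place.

69.6%

Determined eligible = 32 + 39 + 32 = 103
e = 103 / (103 + 45) = 103 / 148 = 0.6959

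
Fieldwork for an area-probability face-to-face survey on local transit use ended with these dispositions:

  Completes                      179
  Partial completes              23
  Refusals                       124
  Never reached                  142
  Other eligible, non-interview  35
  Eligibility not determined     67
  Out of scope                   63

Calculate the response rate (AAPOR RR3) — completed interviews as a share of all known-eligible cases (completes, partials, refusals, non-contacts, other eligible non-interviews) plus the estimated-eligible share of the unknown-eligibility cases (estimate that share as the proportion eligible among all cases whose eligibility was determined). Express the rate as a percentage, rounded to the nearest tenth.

31.8%

Num = 179
Eligible (known) = 179 + 23 + 124 + 142 + 35 = 503
e = 503 / (503 + 63) = 503 / 566 = 0.8887
Eligible share of unknowns = 0.8887 × 67 = 59.54
Base = 503 + 59.54 = 562.54
RR3 = 179 / 562.54 = 0.3182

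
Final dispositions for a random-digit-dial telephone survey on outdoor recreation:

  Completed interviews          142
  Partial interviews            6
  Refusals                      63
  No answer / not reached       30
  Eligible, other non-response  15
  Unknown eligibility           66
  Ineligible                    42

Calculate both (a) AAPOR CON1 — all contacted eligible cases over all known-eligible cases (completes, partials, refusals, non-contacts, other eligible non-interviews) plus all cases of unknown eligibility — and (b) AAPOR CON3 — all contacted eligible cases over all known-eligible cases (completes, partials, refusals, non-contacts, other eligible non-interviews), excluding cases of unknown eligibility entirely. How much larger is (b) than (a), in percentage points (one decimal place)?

Num: 142 + 6 + 63 + 15 = 226
Denominator: 142 + 6 + 63 + 30 + 15 + 66 = 322
CON1 = 226 / 322 = 0.7019
Denominator: 142 + 6 + 63 + 30 + 15 = 256
CON3 = 226 / 256 = 0.8828
Difference = 88.28 − 70.19 = 18.09 percentage points

18.1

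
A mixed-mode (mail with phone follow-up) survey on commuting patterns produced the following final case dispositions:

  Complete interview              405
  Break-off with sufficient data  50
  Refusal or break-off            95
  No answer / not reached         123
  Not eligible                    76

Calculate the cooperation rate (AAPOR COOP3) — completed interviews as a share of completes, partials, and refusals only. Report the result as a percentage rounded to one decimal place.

73.6%

Top: 405
Denominator: 405 + 50 + 95 = 550
COOP3 = 405 / 550 = 0.7364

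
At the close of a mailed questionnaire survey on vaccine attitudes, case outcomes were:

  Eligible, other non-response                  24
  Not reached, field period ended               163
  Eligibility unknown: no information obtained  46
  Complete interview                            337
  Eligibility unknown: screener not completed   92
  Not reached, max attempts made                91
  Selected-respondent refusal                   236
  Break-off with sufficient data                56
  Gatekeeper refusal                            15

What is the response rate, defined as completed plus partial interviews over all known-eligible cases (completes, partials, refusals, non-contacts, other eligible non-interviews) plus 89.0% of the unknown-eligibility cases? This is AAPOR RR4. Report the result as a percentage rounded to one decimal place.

37.6%

Declined to participate = 15 + 236 = 251
Non-contacts = 163 + 91 = 254
Eligibility not determined = 92 + 46 = 138
Top: 337 + 56 = 393
Determined eligible: 337 + 56 + 251 + 254 + 24 = 922
Estimated eligible among unknowns: 0.8900 × 138 = 122.82
Base: 922 + 122.82 = 1044.82
RR4 = 393 / 1044.82 = 0.3761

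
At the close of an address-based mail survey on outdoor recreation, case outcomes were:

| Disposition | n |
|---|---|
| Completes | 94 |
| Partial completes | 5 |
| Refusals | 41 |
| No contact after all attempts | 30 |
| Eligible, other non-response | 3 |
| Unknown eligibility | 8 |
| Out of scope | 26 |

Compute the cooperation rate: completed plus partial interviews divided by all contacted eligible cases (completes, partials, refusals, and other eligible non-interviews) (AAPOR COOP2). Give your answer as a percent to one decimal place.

69.2%

Top = 94 + 5 = 99
Denom = 94 + 5 + 41 + 3 = 143
COOP2 = 99 / 143 = 0.6923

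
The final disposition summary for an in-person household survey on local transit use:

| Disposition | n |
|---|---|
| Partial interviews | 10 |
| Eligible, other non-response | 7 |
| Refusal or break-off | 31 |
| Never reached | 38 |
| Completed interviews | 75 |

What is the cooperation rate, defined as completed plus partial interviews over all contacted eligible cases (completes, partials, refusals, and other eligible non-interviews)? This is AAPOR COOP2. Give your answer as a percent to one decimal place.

69.1%

Numerator: 75 + 10 = 85
Denominator: 75 + 10 + 31 + 7 = 123
COOP2 = 85 / 123 = 0.6911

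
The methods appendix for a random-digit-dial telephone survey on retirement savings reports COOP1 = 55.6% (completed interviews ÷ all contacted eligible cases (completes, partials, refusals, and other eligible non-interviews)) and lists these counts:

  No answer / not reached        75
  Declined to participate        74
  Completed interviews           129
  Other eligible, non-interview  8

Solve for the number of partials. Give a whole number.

21

COOP1 = 129 / D = 0.556
D = 129 / 0.556 = 232.0
Rest of base = 211
partials = 232.0 − 211 ≈ 21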